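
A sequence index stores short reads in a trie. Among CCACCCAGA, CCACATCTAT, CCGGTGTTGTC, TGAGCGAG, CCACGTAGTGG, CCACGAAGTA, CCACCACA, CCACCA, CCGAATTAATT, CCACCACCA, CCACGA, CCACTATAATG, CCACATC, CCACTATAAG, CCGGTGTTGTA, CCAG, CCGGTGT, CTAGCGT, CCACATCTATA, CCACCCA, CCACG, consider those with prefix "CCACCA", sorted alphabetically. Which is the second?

DFS of the "CCACCA" subtree visits, in order: "CCACCA", "CCACCACA", "CCACCACCA"
Position 2: CCACCACA

CCACCACA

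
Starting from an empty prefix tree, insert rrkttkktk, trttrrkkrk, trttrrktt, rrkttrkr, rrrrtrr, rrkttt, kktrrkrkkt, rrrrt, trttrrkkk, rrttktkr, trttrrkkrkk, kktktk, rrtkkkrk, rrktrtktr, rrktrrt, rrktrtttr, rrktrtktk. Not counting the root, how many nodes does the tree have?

67

Count nodes per top-level branch (shared prefixes stored once):
  'k'-branch (kktktk, kktrrkrkkt): 13 nodes
  'r'-branch (rrktrrt, rrktrtktk, rrktrtktr, rrktrtttr, rrkttkktk, rrkttrkr, rrkttt, rrrrt, rrrrtrr, rrtkkkrk, rrttktkr): 40 nodes
  't'-branch (trttrrkkk, trttrrkkrk, trttrrkkrkk, trttrrktt): 14 nodes
Sum: 67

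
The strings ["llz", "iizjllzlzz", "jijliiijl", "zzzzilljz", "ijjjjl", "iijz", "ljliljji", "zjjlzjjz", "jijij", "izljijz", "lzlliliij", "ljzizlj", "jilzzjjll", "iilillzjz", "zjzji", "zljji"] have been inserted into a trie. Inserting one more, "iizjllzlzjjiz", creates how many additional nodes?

The longest prefix of "iizjllzlzjjiz" already in the trie is "iizjllzlz" (length 9).
So 13 − 9 = 4 new nodes.

4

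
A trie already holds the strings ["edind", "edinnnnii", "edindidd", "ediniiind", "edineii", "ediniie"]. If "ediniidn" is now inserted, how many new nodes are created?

2

"edinii" is already a path in the trie; the remaining "dn" must be added.
Each of the 2 remaining characters creates one node.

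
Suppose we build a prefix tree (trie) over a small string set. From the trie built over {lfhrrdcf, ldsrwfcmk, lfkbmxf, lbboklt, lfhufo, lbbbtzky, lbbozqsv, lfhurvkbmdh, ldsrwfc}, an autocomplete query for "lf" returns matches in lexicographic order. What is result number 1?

Words with prefix "lf", in lexicographic order: "lfhrrdcf", "lfhufo", "lfhurvkbmdh", "lfkbmxf"
The 1st is lfhrrdcf.

lfhrrdcf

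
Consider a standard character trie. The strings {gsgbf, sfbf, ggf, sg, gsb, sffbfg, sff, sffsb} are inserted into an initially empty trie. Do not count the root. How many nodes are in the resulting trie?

Insert word by word; a character creates a node only if that edge doesn't already exist:
  "gsgbf" → 5 new (g, s, g, b, f)
  "sfbf" → 4 new (s, f, b, f)
  "ggf" → prefix "g" already present; 2 new (g, f)
  "sg" → prefix "s" already present; 1 new (g)
  "gsb" → prefix "gs" already present; 1 new (b)
  "sffbfg" → prefix "sf" already present; 4 new (f, b, f, g)
  "sff" → prefix "sff" already present; 0 new (none)
  "sffsb" → prefix "sff" already present; 2 new (s, b)
Total nodes = 5 + 4 + 2 + 1 + 1 + 4 + 0 + 2 = 19

19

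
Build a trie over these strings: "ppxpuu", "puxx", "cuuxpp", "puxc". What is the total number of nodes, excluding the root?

16

Trace insertions, counting only characters that open a new branch:
  "ppxpuu" → 6 new (p, p, x, p, u, u)
  "puxx" → prefix "p" already present; 3 new (u, x, x)
  "cuuxpp" → 6 new (c, u, u, x, p, p)
  "puxc" → prefix "pux" already present; 1 new (c)
Total nodes = 6 + 3 + 6 + 1 = 16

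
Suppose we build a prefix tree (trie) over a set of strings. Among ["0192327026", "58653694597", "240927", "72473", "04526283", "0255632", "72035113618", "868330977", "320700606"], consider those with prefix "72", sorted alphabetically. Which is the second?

72473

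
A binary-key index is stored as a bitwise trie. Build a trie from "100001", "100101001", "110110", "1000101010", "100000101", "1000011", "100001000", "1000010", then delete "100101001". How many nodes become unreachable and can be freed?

6

Walk "100101001" from the leaf back toward the root, removing each node that no remaining word uses.
The suffix "101001" (6 nodes) is used only by "100101001"; the node for "100" still has the child "0", so pruning stops there.
Nodes removed: 6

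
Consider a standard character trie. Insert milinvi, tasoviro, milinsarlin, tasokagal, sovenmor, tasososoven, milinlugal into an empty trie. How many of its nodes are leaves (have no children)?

7

A leaf is a node with no children — equivalently, the end of a word that is not a proper prefix of any other stored word.
Those words: "milinlugal", "milinsarlin", "milinvi", "sovenmor", "tasokagal", "tasososoven", "tasoviro"
Leaf count: 7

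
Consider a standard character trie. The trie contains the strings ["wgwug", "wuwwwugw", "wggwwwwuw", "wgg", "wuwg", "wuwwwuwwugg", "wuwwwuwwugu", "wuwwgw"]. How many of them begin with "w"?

Walk to "w"; the words in its subtree are exactly those with that prefix.
Matches: "wgg", "wggwwwwuw", "wgwug", "wuwg", "wuwwgw", "wuwwwugw", "wuwwwuwwugg", "wuwwwuwwugu"
Count: 8

8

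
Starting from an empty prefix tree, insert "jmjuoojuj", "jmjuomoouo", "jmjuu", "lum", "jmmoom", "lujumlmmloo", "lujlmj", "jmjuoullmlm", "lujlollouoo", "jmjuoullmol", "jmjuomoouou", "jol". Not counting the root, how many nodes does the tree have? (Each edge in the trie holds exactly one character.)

Trace insertions, counting only characters that open a new branch:
  "jmjuoojuj" → 9 new (j, m, j, u, o, o, j, u, j)
  "jmjuomoouo" → prefix "jmjuo" already present; 5 new (m, o, o, u, o)
  "jmjuu" → prefix "jmju" already present; 1 new (u)
  "lum" → 3 new (l, u, m)
  "jmmoom" → prefix "jm" already present; 4 new (m, o, o, m)
  "lujumlmmloo" → prefix "lu" already present; 9 new (j, u, m, l, m, m, l, o, o)
  "lujlmj" → prefix "luj" already present; 3 new (l, m, j)
  "jmjuoullmlm" → prefix "jmjuo" already present; 6 new (u, l, l, m, l, m)
  "lujlollouoo" → prefix "lujl" already present; 7 new (o, l, l, o, u, o, o)
  "jmjuoullmol" → prefix "jmjuoullm" already present; 2 new (o, l)
  "jmjuomoouou" → prefix "jmjuomoouo" already present; 1 new (u)
  "jol" → prefix "j" already present; 2 new (o, l)
Total nodes = 9 + 5 + 1 + 3 + 4 + 9 + 3 + 6 + 7 + 2 + 1 + 2 = 52

52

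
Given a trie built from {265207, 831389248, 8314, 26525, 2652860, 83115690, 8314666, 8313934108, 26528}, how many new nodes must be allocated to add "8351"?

2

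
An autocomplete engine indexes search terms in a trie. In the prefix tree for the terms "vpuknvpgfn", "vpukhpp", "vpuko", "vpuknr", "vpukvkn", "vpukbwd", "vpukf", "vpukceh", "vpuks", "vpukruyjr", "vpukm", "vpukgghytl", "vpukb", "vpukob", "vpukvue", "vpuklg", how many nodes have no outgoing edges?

Leaves are exactly the stored words that no other stored word extends.
Those words: "vpukbwd", "vpukceh", "vpukf", "vpukgghytl", "vpukhpp", "vpuklg", "vpukm", "vpuknr", "vpuknvpgfn", "vpukob", "vpukruyjr", "vpuks", "vpukvkn", "vpukvue"
Leaf count: 14

14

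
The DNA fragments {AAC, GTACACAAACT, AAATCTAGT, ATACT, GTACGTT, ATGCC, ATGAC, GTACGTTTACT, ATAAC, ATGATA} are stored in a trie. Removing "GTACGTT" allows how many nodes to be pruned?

0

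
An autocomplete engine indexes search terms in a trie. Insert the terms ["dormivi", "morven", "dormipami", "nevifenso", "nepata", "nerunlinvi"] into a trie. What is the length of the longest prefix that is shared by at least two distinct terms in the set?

The deepest shared node is where two words last agree before diverging.
"dormipami" and "dormivi" agree on "dormi" (5 characters) before diverging; nothing deeper is shared.
Longest shared-prefix length: 5

5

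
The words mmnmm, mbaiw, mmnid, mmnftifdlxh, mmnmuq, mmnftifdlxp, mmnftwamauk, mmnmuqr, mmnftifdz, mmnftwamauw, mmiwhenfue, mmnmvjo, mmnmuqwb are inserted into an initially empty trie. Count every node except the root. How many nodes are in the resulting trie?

Count nodes per top-level branch (shared prefixes stored once):
  'm'-branch (mbaiw, mmiwhenfue, mmnftifdlxh, mmnftifdlxp, mmnftifdz, mmnftwamauk, mmnftwamauw, mmnid, mmnmm, mmnmuq, mmnmuqr, mmnmuqwb, mmnmvjo): 44 nodes
Sum: 44

44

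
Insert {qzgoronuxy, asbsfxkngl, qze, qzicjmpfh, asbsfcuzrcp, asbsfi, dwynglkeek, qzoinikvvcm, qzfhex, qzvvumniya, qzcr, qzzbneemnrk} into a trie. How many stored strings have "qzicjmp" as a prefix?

Traverse to the node for "qzicjmp", then collect every word in that subtree.
Words under "qzicjmp": qzicjmpfh
Count: 1

1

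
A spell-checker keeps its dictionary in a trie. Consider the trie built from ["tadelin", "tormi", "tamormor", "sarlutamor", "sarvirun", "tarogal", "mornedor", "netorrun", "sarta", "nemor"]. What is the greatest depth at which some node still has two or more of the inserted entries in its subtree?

3

Equivalently: take the maximum, over all pairs, of their longest common prefix length.
"sarlutamor" and "sarta" agree on "sar" (3 characters) before diverging; nothing deeper is shared.
Longest shared-prefix length: 3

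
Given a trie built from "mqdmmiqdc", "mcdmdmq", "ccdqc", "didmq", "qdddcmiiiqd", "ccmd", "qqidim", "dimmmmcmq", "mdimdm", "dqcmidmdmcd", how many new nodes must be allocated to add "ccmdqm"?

2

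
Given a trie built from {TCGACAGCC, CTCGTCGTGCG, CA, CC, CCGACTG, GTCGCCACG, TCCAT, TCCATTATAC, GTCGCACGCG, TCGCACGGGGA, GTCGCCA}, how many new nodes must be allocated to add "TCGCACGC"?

1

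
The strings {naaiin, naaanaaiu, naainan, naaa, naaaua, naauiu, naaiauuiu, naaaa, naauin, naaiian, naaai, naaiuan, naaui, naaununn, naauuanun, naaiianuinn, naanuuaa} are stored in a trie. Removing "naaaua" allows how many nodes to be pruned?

After clearing the end-marker at "naaaua", prune upward until reaching a node still needed by another word.
The suffix "ua" (2 nodes) is used only by "naaaua"; the node for "naaa" still has the child "n", so pruning stops there.
Nodes removed: 2

2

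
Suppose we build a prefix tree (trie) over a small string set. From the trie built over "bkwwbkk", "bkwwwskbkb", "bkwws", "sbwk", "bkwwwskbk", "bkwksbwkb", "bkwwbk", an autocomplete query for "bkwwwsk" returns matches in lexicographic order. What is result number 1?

bkwwwskbk

Filter for "bkwwwsk…" and sort: "bkwwwskbk", "bkwwwskbkb"
Position 1: bkwwwskbk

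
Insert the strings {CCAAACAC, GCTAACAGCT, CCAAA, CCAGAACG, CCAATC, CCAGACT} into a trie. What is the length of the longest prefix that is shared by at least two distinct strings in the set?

5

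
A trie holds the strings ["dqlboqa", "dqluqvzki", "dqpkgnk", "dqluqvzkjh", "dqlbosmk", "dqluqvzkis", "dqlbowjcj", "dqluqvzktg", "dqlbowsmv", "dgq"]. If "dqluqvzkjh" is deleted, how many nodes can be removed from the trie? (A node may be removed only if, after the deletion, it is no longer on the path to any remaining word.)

2

After clearing the end-marker at "dqluqvzkjh", prune upward until reaching a node still needed by another word.
The suffix "jh" (2 nodes) is used only by "dqluqvzkjh"; the node for "dqluqvzk" still has the child "i", so pruning stops there.
Nodes removed: 2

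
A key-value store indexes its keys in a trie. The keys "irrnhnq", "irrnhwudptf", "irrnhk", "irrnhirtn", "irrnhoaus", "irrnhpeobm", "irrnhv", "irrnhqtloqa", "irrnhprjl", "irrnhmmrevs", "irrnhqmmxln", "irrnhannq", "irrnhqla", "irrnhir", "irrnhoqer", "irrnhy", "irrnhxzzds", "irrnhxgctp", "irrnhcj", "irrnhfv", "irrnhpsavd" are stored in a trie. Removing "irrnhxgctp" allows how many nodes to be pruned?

Walk "irrnhxgctp" from the leaf back toward the root, removing each node that no remaining word uses.
The suffix "gctp" (4 nodes) is used only by "irrnhxgctp"; the node for "irrnhx" still has the child "z", so pruning stops there.
Nodes removed: 4

4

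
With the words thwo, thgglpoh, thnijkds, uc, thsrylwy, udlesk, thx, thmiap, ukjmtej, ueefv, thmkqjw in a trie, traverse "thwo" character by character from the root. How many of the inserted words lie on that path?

Walk "thwo" from the root; an end-of-word marker is hit whenever a stored word is a prefix of "thwo".
Prefixes of the query that are stored words: "thwo"
Count: 1

1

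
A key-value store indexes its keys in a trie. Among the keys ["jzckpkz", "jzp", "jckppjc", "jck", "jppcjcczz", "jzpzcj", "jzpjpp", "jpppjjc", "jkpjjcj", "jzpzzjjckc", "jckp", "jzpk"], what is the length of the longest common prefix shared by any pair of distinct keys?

4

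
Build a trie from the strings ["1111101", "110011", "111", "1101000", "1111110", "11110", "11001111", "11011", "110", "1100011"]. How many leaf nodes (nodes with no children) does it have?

7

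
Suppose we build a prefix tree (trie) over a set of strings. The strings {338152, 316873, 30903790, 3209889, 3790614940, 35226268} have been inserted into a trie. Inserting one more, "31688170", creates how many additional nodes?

4

The longest prefix of "31688170" already in the trie is "3168" (length 4).
So 8 − 4 = 4 new nodes.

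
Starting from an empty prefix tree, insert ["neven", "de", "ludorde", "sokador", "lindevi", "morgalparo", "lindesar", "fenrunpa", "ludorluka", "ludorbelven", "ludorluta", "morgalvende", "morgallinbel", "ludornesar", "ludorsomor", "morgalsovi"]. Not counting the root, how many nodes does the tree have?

Insert word by word; a character creates a node only if that edge doesn't already exist:
  "neven" → 5 new (n, e, v, e, n)
  "de" → 2 new (d, e)
  "ludorde" → 7 new (l, u, d, o, r, d, e)
  "sokador" → 7 new (s, o, k, a, d, o, r)
  "lindevi" → prefix "l" already present; 6 new (i, n, d, e, v, i)
  "morgalparo" → 10 new (m, o, r, g, a, l, p, a, r, o)
  "lindesar" → prefix "linde" already present; 3 new (s, a, r)
  "fenrunpa" → 8 new (f, e, n, r, u, n, p, a)
  "ludorluka" → prefix "ludor" already present; 4 new (l, u, k, a)
  "ludorbelven" → prefix "ludor" already present; 6 new (b, e, l, v, e, n)
  "ludorluta" → prefix "ludorlu" already present; 2 new (t, a)
  "morgalvende" → prefix "morgal" already present; 5 new (v, e, n, d, e)
  "morgallinbel" → prefix "morgal" already present; 6 new (l, i, n, b, e, l)
  "ludornesar" → prefix "ludor" already present; 5 new (n, e, s, a, r)
  "ludorsomor" → prefix "ludor" already present; 5 new (s, o, m, o, r)
  "morgalsovi" → prefix "morgal" already present; 4 new (s, o, v, i)
Total nodes = 5 + 2 + 7 + 7 + 6 + 10 + 3 + 8 + 4 + 6 + 2 + 5 + 6 + 5 + 5 + 4 = 85

85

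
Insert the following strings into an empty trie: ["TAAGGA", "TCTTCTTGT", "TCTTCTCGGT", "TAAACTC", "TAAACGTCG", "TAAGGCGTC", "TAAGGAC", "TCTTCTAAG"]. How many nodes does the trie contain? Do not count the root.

Trace insertions, counting only characters that open a new branch:
  "TAAGGA" → 6 new (T, A, A, G, G, A)
  "TCTTCTTGT" → prefix "T" already present; 8 new (C, T, T, C, T, T, G, T)
  "TCTTCTCGGT" → prefix "TCTTCT" already present; 4 new (C, G, G, T)
  "TAAACTC" → prefix "TAA" already present; 4 new (A, C, T, C)
  "TAAACGTCG" → prefix "TAAAC" already present; 4 new (G, T, C, G)
  "TAAGGCGTC" → prefix "TAAGG" already present; 4 new (C, G, T, C)
  "TAAGGAC" → prefix "TAAGGA" already present; 1 new (C)
  "TCTTCTAAG" → prefix "TCTTCT" already present; 3 new (A, A, G)
Total nodes = 6 + 8 + 4 + 4 + 4 + 4 + 1 + 3 = 34

34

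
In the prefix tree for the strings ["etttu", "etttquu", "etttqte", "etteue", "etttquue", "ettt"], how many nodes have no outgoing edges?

A leaf is a node with no children — equivalently, the end of a word that is not a proper prefix of any other stored word.
Those words: "etteue", "etttqte", "etttquue", "etttu"
Leaf count: 4

4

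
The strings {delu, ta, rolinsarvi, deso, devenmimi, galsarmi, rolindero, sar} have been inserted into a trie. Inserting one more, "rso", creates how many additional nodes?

2

Walking "rso" from the root, the first 1 characters ("r") follow existing edges; "s" is the first miss.
So 3 − 1 = 2 new nodes.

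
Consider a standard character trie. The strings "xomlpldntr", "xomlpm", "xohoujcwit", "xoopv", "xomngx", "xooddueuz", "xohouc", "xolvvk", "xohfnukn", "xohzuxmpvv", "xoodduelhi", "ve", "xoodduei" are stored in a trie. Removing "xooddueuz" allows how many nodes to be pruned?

A node on "xooddueuz"'s path can go only if nothing else ends at it or branches off below it.
The suffix "uz" (2 nodes) is used only by "xooddueuz"; the node for "xooddue" still has the child "l", so pruning stops there.
Nodes removed: 2

2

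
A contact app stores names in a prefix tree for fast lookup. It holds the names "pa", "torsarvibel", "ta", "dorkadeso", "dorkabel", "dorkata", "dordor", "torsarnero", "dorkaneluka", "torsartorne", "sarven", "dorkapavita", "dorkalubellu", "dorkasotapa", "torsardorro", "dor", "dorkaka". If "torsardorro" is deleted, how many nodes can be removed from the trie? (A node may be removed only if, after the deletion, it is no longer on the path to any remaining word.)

5

A node on "torsardorro"'s path can go only if nothing else ends at it or branches off below it.
The suffix "dorro" (5 nodes) is used only by "torsardorro"; the node for "torsar" still has the child "v", so pruning stops there.
Nodes removed: 5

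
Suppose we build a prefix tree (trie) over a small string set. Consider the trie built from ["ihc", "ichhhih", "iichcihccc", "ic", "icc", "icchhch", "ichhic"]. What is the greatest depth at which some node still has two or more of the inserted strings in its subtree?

4

The deepest shared node is where two words last agree before diverging.
e.g. "ichhhih" and "ichhic" share the prefix "ichh" of length 4; no pair shares a longer one.
Longest shared-prefix length: 4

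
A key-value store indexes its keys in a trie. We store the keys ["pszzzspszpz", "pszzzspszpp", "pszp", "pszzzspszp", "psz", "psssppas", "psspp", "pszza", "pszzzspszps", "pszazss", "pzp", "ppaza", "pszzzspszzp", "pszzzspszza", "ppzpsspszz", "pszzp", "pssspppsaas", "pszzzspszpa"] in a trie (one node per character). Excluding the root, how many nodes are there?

For each word, the new-node count is its length minus the longest prefix already in the trie:
  "pszzzspszpz" → 11 new (p, s, z, z, z, s, p, s, z, p, z)
  "pszzzspszpp" → prefix "pszzzspszp" already present; 1 new (p)
  "pszp" → prefix "psz" already present; 1 new (p)
  "pszzzspszp" → prefix "pszzzspszp" already present; 0 new (none)
  "psz" → prefix "psz" already present; 0 new (none)
  "psssppas" → prefix "ps" already present; 6 new (s, s, p, p, a, s)
  "psspp" → prefix "pss" already present; 2 new (p, p)
  "pszza" → prefix "pszz" already present; 1 new (a)
  "pszzzspszps" → prefix "pszzzspszp" already present; 1 new (s)
  "pszazss" → prefix "psz" already present; 4 new (a, z, s, s)
  "pzp" → prefix "p" already present; 2 new (z, p)
  "ppaza" → prefix "p" already present; 4 new (p, a, z, a)
  "pszzzspszzp" → prefix "pszzzspsz" already present; 2 new (z, p)
  "pszzzspszza" → prefix "pszzzspszz" already present; 1 new (a)
  "ppzpsspszz" → prefix "pp" already present; 8 new (z, p, s, s, p, s, z, z)
  "pszzp" → prefix "pszz" already present; 1 new (p)
  "pssspppsaas" → prefix "pssspp" already present; 5 new (p, s, a, a, s)
  "pszzzspszpa" → prefix "pszzzspszp" already present; 1 new (a)
Total nodes = 11 + 1 + 1 + 0 + 0 + 6 + 2 + 1 + 1 + 4 + 2 + 4 + 2 + 1 + 8 + 1 + 5 + 1 = 51

51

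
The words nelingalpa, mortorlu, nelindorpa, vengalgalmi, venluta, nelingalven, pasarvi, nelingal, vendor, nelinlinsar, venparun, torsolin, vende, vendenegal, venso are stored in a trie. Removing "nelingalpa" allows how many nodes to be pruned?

2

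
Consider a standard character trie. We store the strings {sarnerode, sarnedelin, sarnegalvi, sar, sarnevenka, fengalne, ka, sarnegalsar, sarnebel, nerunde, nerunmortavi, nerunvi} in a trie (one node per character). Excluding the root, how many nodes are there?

For each word, the new-node count is its length minus the longest prefix already in the trie:
  "sarnerode" → 9 new (s, a, r, n, e, r, o, d, e)
  "sarnedelin" → prefix "sarne" already present; 5 new (d, e, l, i, n)
  "sarnegalvi" → prefix "sarne" already present; 5 new (g, a, l, v, i)
  "sar" → prefix "sar" already present; 0 new (none)
  "sarnevenka" → prefix "sarne" already present; 5 new (v, e, n, k, a)
  "fengalne" → 8 new (f, e, n, g, a, l, n, e)
  "ka" → 2 new (k, a)
  "sarnegalsar" → prefix "sarnegal" already present; 3 new (s, a, r)
  "sarnebel" → prefix "sarne" already present; 3 new (b, e, l)
  "nerunde" → 7 new (n, e, r, u, n, d, e)
  "nerunmortavi" → prefix "nerun" already present; 7 new (m, o, r, t, a, v, i)
  "nerunvi" → prefix "nerun" already present; 2 new (v, i)
Total nodes = 9 + 5 + 5 + 0 + 5 + 8 + 2 + 3 + 3 + 7 + 7 + 2 = 56

56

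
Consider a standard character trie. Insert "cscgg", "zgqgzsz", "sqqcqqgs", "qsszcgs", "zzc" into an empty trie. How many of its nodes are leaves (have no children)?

5

A leaf is a node with no children — equivalently, the end of a word that is not a proper prefix of any other stored word.
Those words: "cscgg", "qsszcgs", "sqqcqqgs", "zgqgzsz", "zzc"
Leaf count: 5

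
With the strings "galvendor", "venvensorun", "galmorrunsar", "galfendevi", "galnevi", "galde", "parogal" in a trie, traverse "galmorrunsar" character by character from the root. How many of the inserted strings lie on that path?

Walk "galmorrunsar" from the root; an end-of-word marker is hit whenever a stored word is a prefix of "galmorrunsar".
Prefixes of the query that are stored words: "galmorrunsar"
Count: 1

1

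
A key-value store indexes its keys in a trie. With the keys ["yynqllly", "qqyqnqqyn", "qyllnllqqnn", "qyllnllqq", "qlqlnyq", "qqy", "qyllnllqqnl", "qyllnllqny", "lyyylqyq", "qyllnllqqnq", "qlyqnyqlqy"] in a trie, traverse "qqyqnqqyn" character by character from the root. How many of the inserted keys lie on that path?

2

Traverse "qqyqnqqyn" character by character; count nodes along the way that are marked as word ends.
Prefixes of the query that are stored words: "qqy", "qqyqnqqyn"
Count: 2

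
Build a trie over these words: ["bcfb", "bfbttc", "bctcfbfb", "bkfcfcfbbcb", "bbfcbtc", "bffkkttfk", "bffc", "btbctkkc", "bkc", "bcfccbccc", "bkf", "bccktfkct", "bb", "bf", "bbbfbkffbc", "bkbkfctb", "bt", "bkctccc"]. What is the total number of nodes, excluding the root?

78

Insert word by word; a character creates a node only if that edge doesn't already exist:
  "bcfb" → 4 new (b, c, f, b)
  "bfbttc" → prefix "b" already present; 5 new (f, b, t, t, c)
  "bctcfbfb" → prefix "bc" already present; 6 new (t, c, f, b, f, b)
  "bkfcfcfbbcb" → prefix "b" already present; 10 new (k, f, c, f, c, f, b, b, c, b)
  "bbfcbtc" → prefix "b" already present; 6 new (b, f, c, b, t, c)
  "bffkkttfk" → prefix "bf" already present; 7 new (f, k, k, t, t, f, k)
  "bffc" → prefix "bff" already present; 1 new (c)
  "btbctkkc" → prefix "b" already present; 7 new (t, b, c, t, k, k, c)
  "bkc" → prefix "bk" already present; 1 new (c)
  "bcfccbccc" → prefix "bcf" already present; 6 new (c, c, b, c, c, c)
  "bkf" → prefix "bkf" already present; 0 new (none)
  "bccktfkct" → prefix "bc" already present; 7 new (c, k, t, f, k, c, t)
  "bb" → prefix "bb" already present; 0 new (none)
  "bf" → prefix "bf" already present; 0 new (none)
  "bbbfbkffbc" → prefix "bb" already present; 8 new (b, f, b, k, f, f, b, c)
  "bkbkfctb" → prefix "bk" already present; 6 new (b, k, f, c, t, b)
  "bt" → prefix "bt" already present; 0 new (none)
  "bkctccc" → prefix "bkc" already present; 4 new (t, c, c, c)
Total nodes = 4 + 5 + 6 + 10 + 6 + 7 + 1 + 7 + 1 + 6 + 0 + 7 + 0 + 0 + 8 + 6 + 0 + 4 = 78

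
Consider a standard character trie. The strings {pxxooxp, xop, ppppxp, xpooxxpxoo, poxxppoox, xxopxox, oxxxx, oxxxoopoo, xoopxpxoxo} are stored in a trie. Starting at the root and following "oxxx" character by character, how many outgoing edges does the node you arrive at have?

2

Walk "oxxx" from the root, arriving at one node.
Distinct next characters after "oxxx": o, x.
That node has 2 child edges.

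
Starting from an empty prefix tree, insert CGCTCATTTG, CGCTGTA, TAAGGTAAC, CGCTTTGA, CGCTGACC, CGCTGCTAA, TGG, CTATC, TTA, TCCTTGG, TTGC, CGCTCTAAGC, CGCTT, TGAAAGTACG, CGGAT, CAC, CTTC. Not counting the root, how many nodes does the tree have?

For each word, the new-node count is its length minus the longest prefix already in the trie:
  "CGCTCATTTG" → 10 new (C, G, C, T, C, A, T, T, T, G)
  "CGCTGTA" → prefix "CGCT" already present; 3 new (G, T, A)
  "TAAGGTAAC" → 9 new (T, A, A, G, G, T, A, A, C)
  "CGCTTTGA" → prefix "CGCT" already present; 4 new (T, T, G, A)
  "CGCTGACC" → prefix "CGCTG" already present; 3 new (A, C, C)
  "CGCTGCTAA" → prefix "CGCTG" already present; 4 new (C, T, A, A)
  "TGG" → prefix "T" already present; 2 new (G, G)
  "CTATC" → prefix "C" already present; 4 new (T, A, T, C)
  "TTA" → prefix "T" already present; 2 new (T, A)
  "TCCTTGG" → prefix "T" already present; 6 new (C, C, T, T, G, G)
  "TTGC" → prefix "TT" already present; 2 new (G, C)
  "CGCTCTAAGC" → prefix "CGCTC" already present; 5 new (T, A, A, G, C)
  "CGCTT" → prefix "CGCTT" already present; 0 new (none)
  "TGAAAGTACG" → prefix "TG" already present; 8 new (A, A, A, G, T, A, C, G)
  "CGGAT" → prefix "CG" already present; 3 new (G, A, T)
  "CAC" → prefix "C" already present; 2 new (A, C)
  "CTTC" → prefix "CT" already present; 2 new (T, C)
Total nodes = 10 + 3 + 9 + 4 + 3 + 4 + 2 + 4 + 2 + 6 + 2 + 5 + 0 + 8 + 3 + 2 + 2 = 69

69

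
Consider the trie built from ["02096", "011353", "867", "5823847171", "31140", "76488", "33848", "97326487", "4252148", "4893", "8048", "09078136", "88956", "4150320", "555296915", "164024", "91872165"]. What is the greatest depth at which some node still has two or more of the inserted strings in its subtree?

1

Look for the deepest trie node that still has at least two words in its subtree.
e.g. "011353" and "02096" share the prefix "0" of length 1; no pair shares a longer one.
Longest shared-prefix length: 1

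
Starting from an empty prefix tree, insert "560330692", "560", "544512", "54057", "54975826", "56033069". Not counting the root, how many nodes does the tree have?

Trie structure (* marks end of a word):
(root)
└─ 5
   ├─ 4
   │  ├─ 0
   │  │  └─ 5
   │  │     └─ 7 *
   │  ├─ 4
   │  │  └─ 5
   │  │     └─ 1
   │  │        └─ 2 *
   │  └─ 9
   │     └─ 7
   │        └─ 5
   │           └─ 8
   │              └─ 2
   │                 └─ 6 *
   └─ 6
      └─ 0 *
         └─ 3
            └─ 3
               └─ 0
                  └─ 6
                     └─ 9 *
                        └─ 2 *
Counting every labelled node above: 23.

23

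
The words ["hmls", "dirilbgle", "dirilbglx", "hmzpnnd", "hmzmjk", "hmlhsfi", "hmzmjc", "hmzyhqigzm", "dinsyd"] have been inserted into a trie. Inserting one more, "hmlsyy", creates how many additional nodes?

"hmls" is already a path in the trie; the remaining "yy" must be added.
New nodes needed: |"hmlsyy"| − 4 = 6 − 4 = 2.

2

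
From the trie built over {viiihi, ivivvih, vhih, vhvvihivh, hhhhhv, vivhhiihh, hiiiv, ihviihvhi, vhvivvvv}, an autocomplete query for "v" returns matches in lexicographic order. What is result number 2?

vhvivvvv

Words with prefix "v", in lexicographic order: "vhih", "vhvivvvv", "vhvvihivh", "viiihi", "vivhhiihh"
The 2nd is vhvivvvv.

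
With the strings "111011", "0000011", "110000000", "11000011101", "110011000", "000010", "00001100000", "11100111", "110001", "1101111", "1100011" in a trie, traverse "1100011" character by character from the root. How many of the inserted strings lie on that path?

2

Traverse "1100011" character by character; count nodes along the way that are marked as word ends.
Prefixes of the query that are stored words: "110001", "1100011"
Count: 2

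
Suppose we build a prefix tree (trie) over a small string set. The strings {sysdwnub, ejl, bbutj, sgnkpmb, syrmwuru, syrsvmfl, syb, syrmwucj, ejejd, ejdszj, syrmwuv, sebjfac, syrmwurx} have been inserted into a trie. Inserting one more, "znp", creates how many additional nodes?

Nothing in the trie begins with "z"; the whole of "znp" is new.
3 − 0 = 3 new nodes.

3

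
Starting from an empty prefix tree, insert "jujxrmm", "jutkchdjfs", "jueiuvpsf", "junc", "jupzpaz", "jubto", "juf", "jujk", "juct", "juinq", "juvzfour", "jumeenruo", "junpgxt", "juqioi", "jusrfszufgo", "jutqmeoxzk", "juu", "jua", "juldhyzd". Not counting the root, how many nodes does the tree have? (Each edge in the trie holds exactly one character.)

84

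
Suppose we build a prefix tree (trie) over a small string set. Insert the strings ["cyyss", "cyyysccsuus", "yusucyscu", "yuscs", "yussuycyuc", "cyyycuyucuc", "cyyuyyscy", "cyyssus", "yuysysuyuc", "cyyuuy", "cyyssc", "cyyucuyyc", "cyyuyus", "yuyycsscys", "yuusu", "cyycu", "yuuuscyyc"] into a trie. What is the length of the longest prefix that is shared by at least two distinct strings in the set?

5

Equivalently: take the maximum, over all pairs, of their longest common prefix length.
e.g. "cyyss" and "cyyssc" share the prefix "cyyss" of length 5; no pair shares a longer one.
Longest shared-prefix length: 5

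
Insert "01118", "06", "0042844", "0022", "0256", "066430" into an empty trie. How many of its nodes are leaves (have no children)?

Leaves are exactly the stored words that no other stored word extends.
Those words: "0022", "0042844", "01118", "0256", "066430"
Leaf count: 5

5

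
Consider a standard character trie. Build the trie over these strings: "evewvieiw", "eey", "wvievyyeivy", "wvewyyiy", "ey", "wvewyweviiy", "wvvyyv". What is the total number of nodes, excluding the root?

39

Insert word by word; a character creates a node only if that edge doesn't already exist:
  "evewvieiw" → 9 new (e, v, e, w, v, i, e, i, w)
  "eey" → prefix "e" already present; 2 new (e, y)
  "wvievyyeivy" → 11 new (w, v, i, e, v, y, y, e, i, v, y)
  "wvewyyiy" → prefix "wv" already present; 6 new (e, w, y, y, i, y)
  "ey" → prefix "e" already present; 1 new (y)
  "wvewyweviiy" → prefix "wvewy" already present; 6 new (w, e, v, i, i, y)
  "wvvyyv" → prefix "wv" already present; 4 new (v, y, y, v)
Total nodes = 9 + 2 + 11 + 6 + 1 + 6 + 4 = 39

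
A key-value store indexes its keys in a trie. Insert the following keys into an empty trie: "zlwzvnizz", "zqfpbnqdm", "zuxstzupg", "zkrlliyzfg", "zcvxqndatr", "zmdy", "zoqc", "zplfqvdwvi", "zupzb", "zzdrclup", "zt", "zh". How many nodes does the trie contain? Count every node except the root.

70

Count nodes per top-level branch (shared prefixes stored once):
  'z'-branch (zcvxqndatr, zh, zkrlliyzfg, zlwzvnizz, zmdy, zoqc, zplfqvdwvi, zqfpbnqdm, zt, zupzb, zuxstzupg, zzdrclup): 70 nodes
Sum: 70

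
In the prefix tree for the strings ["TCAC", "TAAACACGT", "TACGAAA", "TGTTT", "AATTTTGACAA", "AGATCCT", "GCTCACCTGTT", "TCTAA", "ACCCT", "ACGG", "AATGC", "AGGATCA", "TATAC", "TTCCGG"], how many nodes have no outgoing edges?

A leaf is a node with no children — equivalently, the end of a word that is not a proper prefix of any other stored word.
Those words: "AATGC", "AATTTTGACAA", "ACCCT", "ACGG", "AGATCCT", "AGGATCA", "GCTCACCTGTT", "TAAACACGT", "TACGAAA", "TATAC", "TCAC", "TCTAA", "TGTTT", "TTCCGG"
Leaf count: 14

14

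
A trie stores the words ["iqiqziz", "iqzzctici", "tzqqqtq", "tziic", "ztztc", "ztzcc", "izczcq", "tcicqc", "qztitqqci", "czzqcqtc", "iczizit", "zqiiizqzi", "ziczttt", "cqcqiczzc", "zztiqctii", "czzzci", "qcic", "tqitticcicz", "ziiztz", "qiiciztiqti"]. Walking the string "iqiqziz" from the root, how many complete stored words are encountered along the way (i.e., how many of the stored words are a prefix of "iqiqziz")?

1

Traverse "iqiqziz" character by character; count nodes along the way that are marked as word ends.
Prefixes of the query that are stored words: "iqiqziz"
Count: 1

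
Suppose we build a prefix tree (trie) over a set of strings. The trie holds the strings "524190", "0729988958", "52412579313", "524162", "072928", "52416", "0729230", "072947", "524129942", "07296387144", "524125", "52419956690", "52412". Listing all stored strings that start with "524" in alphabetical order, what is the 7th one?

Words with prefix "524", in lexicographic order: "52412", "524125", "52412579313", "524129942", "52416", "524162", "524190", "52419956690"
The 7th is 524190.

524190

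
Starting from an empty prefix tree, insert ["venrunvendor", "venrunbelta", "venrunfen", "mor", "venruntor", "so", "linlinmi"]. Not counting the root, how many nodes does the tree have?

For each word, the new-node count is its length minus the longest prefix already in the trie:
  "venrunvendor" → 12 new (v, e, n, r, u, n, v, e, n, d, o, r)
  "venrunbelta" → prefix "venrun" already present; 5 new (b, e, l, t, a)
  "venrunfen" → prefix "venrun" already present; 3 new (f, e, n)
  "mor" → 3 new (m, o, r)
  "venruntor" → prefix "venrun" already present; 3 new (t, o, r)
  "so" → 2 new (s, o)
  "linlinmi" → 8 new (l, i, n, l, i, n, m, i)
Total nodes = 12 + 5 + 3 + 3 + 3 + 2 + 8 = 36

36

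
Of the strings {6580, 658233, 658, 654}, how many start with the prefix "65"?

Walk to "65"; the words in its subtree are exactly those with that prefix.
Words under "65": 654, 658, 6580, 658233
Count: 4

4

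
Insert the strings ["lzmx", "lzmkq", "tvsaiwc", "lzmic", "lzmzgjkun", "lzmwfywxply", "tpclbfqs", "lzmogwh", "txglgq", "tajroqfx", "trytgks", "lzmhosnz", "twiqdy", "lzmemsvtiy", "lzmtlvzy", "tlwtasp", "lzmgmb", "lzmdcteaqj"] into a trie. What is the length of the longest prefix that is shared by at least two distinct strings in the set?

3

Equivalently: take the maximum, over all pairs, of their longest common prefix length.
"lzmdcteaqj" and "lzmemsvtiy" agree on "lzm" (3 characters) before diverging; nothing deeper is shared.
Longest shared-prefix length: 3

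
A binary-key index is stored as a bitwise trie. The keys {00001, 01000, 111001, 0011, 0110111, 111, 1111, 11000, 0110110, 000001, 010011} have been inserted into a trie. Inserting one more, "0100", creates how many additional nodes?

0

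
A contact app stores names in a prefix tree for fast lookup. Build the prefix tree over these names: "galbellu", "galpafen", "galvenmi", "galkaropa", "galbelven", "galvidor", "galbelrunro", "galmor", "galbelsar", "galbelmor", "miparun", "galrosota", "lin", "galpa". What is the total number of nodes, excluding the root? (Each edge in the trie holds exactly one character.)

Insert word by word; a character creates a node only if that edge doesn't already exist:
  "galbellu" → 8 new (g, a, l, b, e, l, l, u)
  "galpafen" → prefix "gal" already present; 5 new (p, a, f, e, n)
  "galvenmi" → prefix "gal" already present; 5 new (v, e, n, m, i)
  "galkaropa" → prefix "gal" already present; 6 new (k, a, r, o, p, a)
  "galbelven" → prefix "galbel" already present; 3 new (v, e, n)
  "galvidor" → prefix "galv" already present; 4 new (i, d, o, r)
  "galbelrunro" → prefix "galbel" already present; 5 new (r, u, n, r, o)
  "galmor" → prefix "gal" already present; 3 new (m, o, r)
  "galbelsar" → prefix "galbel" already present; 3 new (s, a, r)
  "galbelmor" → prefix "galbel" already present; 3 new (m, o, r)
  "miparun" → 7 new (m, i, p, a, r, u, n)
  "galrosota" → prefix "gal" already present; 6 new (r, o, s, o, t, a)
  "lin" → 3 new (l, i, n)
  "galpa" → prefix "galpa" already present; 0 new (none)
Total nodes = 8 + 5 + 5 + 6 + 3 + 4 + 5 + 3 + 3 + 3 + 7 + 6 + 3 + 0 = 61

61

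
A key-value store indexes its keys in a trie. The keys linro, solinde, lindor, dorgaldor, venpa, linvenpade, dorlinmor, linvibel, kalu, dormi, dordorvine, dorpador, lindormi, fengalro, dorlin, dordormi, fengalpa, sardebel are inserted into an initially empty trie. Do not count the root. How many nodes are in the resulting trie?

Trace insertions, counting only characters that open a new branch:
  "linro" → 5 new (l, i, n, r, o)
  "solinde" → 7 new (s, o, l, i, n, d, e)
  "lindor" → prefix "lin" already present; 3 new (d, o, r)
  "dorgaldor" → 9 new (d, o, r, g, a, l, d, o, r)
  "venpa" → 5 new (v, e, n, p, a)
  "linvenpade" → prefix "lin" already present; 7 new (v, e, n, p, a, d, e)
  "dorlinmor" → prefix "dor" already present; 6 new (l, i, n, m, o, r)
  "linvibel" → prefix "linv" already present; 4 new (i, b, e, l)
  "kalu" → 4 new (k, a, l, u)
  "dormi" → prefix "dor" already present; 2 new (m, i)
  "dordorvine" → prefix "dor" already present; 7 new (d, o, r, v, i, n, e)
  "dorpador" → prefix "dor" already present; 5 new (p, a, d, o, r)
  "lindormi" → prefix "lindor" already present; 2 new (m, i)
  "fengalro" → 8 new (f, e, n, g, a, l, r, o)
  "dorlin" → prefix "dorlin" already present; 0 new (none)
  "dordormi" → prefix "dordor" already present; 2 new (m, i)
  "fengalpa" → prefix "fengal" already present; 2 new (p, a)
  "sardebel" → prefix "s" already present; 7 new (a, r, d, e, b, e, l)
Total nodes = 5 + 7 + 3 + 9 + 5 + 7 + 6 + 4 + 4 + 2 + 7 + 5 + 2 + 8 + 0 + 2 + 2 + 7 = 85

85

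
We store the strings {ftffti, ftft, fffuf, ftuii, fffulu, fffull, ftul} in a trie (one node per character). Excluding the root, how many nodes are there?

18

Count nodes per top-level branch (shared prefixes stored once):
  'f'-branch (fffuf, fffull, fffulu, ftffti, ftft, ftuii, ftul): 18 nodes
Sum: 18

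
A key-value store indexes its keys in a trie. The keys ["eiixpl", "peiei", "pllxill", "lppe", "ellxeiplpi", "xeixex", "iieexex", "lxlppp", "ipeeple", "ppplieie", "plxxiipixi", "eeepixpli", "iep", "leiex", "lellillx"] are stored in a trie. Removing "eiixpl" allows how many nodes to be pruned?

Walk "eiixpl" from the leaf back toward the root, removing each node that no remaining word uses.
The suffix "iixpl" (5 nodes) is used only by "eiixpl"; the node for "e" still has the child "l", so pruning stops there.
Nodes removed: 5

5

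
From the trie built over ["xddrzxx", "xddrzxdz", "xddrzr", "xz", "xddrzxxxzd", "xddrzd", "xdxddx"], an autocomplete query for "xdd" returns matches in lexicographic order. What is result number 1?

xddrzd

DFS of the "xdd" subtree visits, in order: "xddrzd", "xddrzr", "xddrzxdz", "xddrzxx", "xddrzxxxzd"
Position 1: xddrzd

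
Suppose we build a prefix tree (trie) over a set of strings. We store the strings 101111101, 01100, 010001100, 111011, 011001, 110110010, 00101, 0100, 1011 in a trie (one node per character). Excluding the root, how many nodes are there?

Insert word by word; a character creates a node only if that edge doesn't already exist:
  "101111101" → 9 new (1, 0, 1, 1, 1, 1, 1, 0, 1)
  "01100" → 5 new (0, 1, 1, 0, 0)
  "010001100" → prefix "01" already present; 7 new (0, 0, 0, 1, 1, 0, 0)
  "111011" → prefix "1" already present; 5 new (1, 1, 0, 1, 1)
  "011001" → prefix "01100" already present; 1 new (1)
  "110110010" → prefix "11" already present; 7 new (0, 1, 1, 0, 0, 1, 0)
  "00101" → prefix "0" already present; 4 new (0, 1, 0, 1)
  "0100" → prefix "0100" already present; 0 new (none)
  "1011" → prefix "1011" already present; 0 new (none)
Total nodes = 9 + 5 + 7 + 5 + 1 + 7 + 4 + 0 + 0 = 38

38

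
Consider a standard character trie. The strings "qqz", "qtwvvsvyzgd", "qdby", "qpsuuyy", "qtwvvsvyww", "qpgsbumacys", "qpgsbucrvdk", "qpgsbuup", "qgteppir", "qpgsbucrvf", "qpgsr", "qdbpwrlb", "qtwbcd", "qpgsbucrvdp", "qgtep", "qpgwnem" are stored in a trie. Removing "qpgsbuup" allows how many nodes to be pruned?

2

A node on "qpgsbuup"'s path can go only if nothing else ends at it or branches off below it.
The suffix "up" (2 nodes) is used only by "qpgsbuup"; the node for "qpgsbu" still has the child "m", so pruning stops there.
Nodes removed: 2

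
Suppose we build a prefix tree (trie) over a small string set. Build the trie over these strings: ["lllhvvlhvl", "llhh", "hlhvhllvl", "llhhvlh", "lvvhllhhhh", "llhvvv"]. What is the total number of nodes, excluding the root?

Count nodes per top-level branch (shared prefixes stored once):
  'h'-branch (hlhvhllvl): 9 nodes
  'l'-branch (llhh, llhhvlh, llhvvv, lllhvvlhvl, lvvhllhhhh): 27 nodes
Sum: 36

36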